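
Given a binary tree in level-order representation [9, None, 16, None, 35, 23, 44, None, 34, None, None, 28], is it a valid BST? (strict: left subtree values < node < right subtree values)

Level-order array: [9, None, 16, None, 35, 23, 44, None, 34, None, None, 28]
Validate using subtree bounds (lo, hi): at each node, require lo < value < hi,
then recurse left with hi=value and right with lo=value.
Preorder trace (stopping at first violation):
  at node 9 with bounds (-inf, +inf): OK
  at node 16 with bounds (9, +inf): OK
  at node 35 with bounds (16, +inf): OK
  at node 23 with bounds (16, 35): OK
  at node 34 with bounds (23, 35): OK
  at node 28 with bounds (23, 34): OK
  at node 44 with bounds (35, +inf): OK
No violation found at any node.
Result: Valid BST


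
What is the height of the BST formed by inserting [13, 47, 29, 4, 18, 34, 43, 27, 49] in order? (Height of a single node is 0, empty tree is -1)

Insertion order: [13, 47, 29, 4, 18, 34, 43, 27, 49]
Tree (level-order array): [13, 4, 47, None, None, 29, 49, 18, 34, None, None, None, 27, None, 43]
Compute height bottom-up (empty subtree = -1):
  height(4) = 1 + max(-1, -1) = 0
  height(27) = 1 + max(-1, -1) = 0
  height(18) = 1 + max(-1, 0) = 1
  height(43) = 1 + max(-1, -1) = 0
  height(34) = 1 + max(-1, 0) = 1
  height(29) = 1 + max(1, 1) = 2
  height(49) = 1 + max(-1, -1) = 0
  height(47) = 1 + max(2, 0) = 3
  height(13) = 1 + max(0, 3) = 4
Height = 4


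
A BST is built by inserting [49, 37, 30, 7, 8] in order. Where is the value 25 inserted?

Starting tree (level order): [49, 37, None, 30, None, 7, None, None, 8]
Insertion path: 49 -> 37 -> 30 -> 7 -> 8
Result: insert 25 as right child of 8
Final tree (level order): [49, 37, None, 30, None, 7, None, None, 8, None, 25]


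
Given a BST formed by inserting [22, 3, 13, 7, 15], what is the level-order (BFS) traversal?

Tree insertion order: [22, 3, 13, 7, 15]
Tree (level-order array): [22, 3, None, None, 13, 7, 15]
BFS from the root, enqueuing left then right child of each popped node:
  queue [22] -> pop 22, enqueue [3], visited so far: [22]
  queue [3] -> pop 3, enqueue [13], visited so far: [22, 3]
  queue [13] -> pop 13, enqueue [7, 15], visited so far: [22, 3, 13]
  queue [7, 15] -> pop 7, enqueue [none], visited so far: [22, 3, 13, 7]
  queue [15] -> pop 15, enqueue [none], visited so far: [22, 3, 13, 7, 15]
Result: [22, 3, 13, 7, 15]


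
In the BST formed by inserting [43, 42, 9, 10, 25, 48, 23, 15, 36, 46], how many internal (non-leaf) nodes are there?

Tree built from: [43, 42, 9, 10, 25, 48, 23, 15, 36, 46]
Tree (level-order array): [43, 42, 48, 9, None, 46, None, None, 10, None, None, None, 25, 23, 36, 15]
Rule: An internal node has at least one child.
Per-node child counts:
  node 43: 2 child(ren)
  node 42: 1 child(ren)
  node 9: 1 child(ren)
  node 10: 1 child(ren)
  node 25: 2 child(ren)
  node 23: 1 child(ren)
  node 15: 0 child(ren)
  node 36: 0 child(ren)
  node 48: 1 child(ren)
  node 46: 0 child(ren)
Matching nodes: [43, 42, 9, 10, 25, 23, 48]
Count of internal (non-leaf) nodes: 7


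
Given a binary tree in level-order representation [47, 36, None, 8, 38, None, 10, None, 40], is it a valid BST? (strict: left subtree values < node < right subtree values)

Level-order array: [47, 36, None, 8, 38, None, 10, None, 40]
Validate using subtree bounds (lo, hi): at each node, require lo < value < hi,
then recurse left with hi=value and right with lo=value.
Preorder trace (stopping at first violation):
  at node 47 with bounds (-inf, +inf): OK
  at node 36 with bounds (-inf, 47): OK
  at node 8 with bounds (-inf, 36): OK
  at node 10 with bounds (8, 36): OK
  at node 38 with bounds (36, 47): OK
  at node 40 with bounds (38, 47): OK
No violation found at any node.
Result: Valid BST


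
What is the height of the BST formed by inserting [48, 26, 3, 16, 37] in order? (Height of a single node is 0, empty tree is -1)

Insertion order: [48, 26, 3, 16, 37]
Tree (level-order array): [48, 26, None, 3, 37, None, 16]
Compute height bottom-up (empty subtree = -1):
  height(16) = 1 + max(-1, -1) = 0
  height(3) = 1 + max(-1, 0) = 1
  height(37) = 1 + max(-1, -1) = 0
  height(26) = 1 + max(1, 0) = 2
  height(48) = 1 + max(2, -1) = 3
Height = 3


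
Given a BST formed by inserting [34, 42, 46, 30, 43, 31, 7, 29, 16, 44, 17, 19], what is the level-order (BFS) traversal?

Tree insertion order: [34, 42, 46, 30, 43, 31, 7, 29, 16, 44, 17, 19]
Tree (level-order array): [34, 30, 42, 7, 31, None, 46, None, 29, None, None, 43, None, 16, None, None, 44, None, 17, None, None, None, 19]
BFS from the root, enqueuing left then right child of each popped node:
  queue [34] -> pop 34, enqueue [30, 42], visited so far: [34]
  queue [30, 42] -> pop 30, enqueue [7, 31], visited so far: [34, 30]
  queue [42, 7, 31] -> pop 42, enqueue [46], visited so far: [34, 30, 42]
  queue [7, 31, 46] -> pop 7, enqueue [29], visited so far: [34, 30, 42, 7]
  queue [31, 46, 29] -> pop 31, enqueue [none], visited so far: [34, 30, 42, 7, 31]
  queue [46, 29] -> pop 46, enqueue [43], visited so far: [34, 30, 42, 7, 31, 46]
  queue [29, 43] -> pop 29, enqueue [16], visited so far: [34, 30, 42, 7, 31, 46, 29]
  queue [43, 16] -> pop 43, enqueue [44], visited so far: [34, 30, 42, 7, 31, 46, 29, 43]
  queue [16, 44] -> pop 16, enqueue [17], visited so far: [34, 30, 42, 7, 31, 46, 29, 43, 16]
  queue [44, 17] -> pop 44, enqueue [none], visited so far: [34, 30, 42, 7, 31, 46, 29, 43, 16, 44]
  queue [17] -> pop 17, enqueue [19], visited so far: [34, 30, 42, 7, 31, 46, 29, 43, 16, 44, 17]
  queue [19] -> pop 19, enqueue [none], visited so far: [34, 30, 42, 7, 31, 46, 29, 43, 16, 44, 17, 19]
Result: [34, 30, 42, 7, 31, 46, 29, 43, 16, 44, 17, 19]


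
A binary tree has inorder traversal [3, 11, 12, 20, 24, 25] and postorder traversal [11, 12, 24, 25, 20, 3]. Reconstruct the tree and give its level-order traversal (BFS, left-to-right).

Inorder:   [3, 11, 12, 20, 24, 25]
Postorder: [11, 12, 24, 25, 20, 3]
Algorithm: postorder visits root last, so walk postorder right-to-left;
each value is the root of the current inorder slice — split it at that
value, recurse on the right subtree first, then the left.
Recursive splits:
  root=3; inorder splits into left=[], right=[11, 12, 20, 24, 25]
  root=20; inorder splits into left=[11, 12], right=[24, 25]
  root=25; inorder splits into left=[24], right=[]
  root=24; inorder splits into left=[], right=[]
  root=12; inorder splits into left=[11], right=[]
  root=11; inorder splits into left=[], right=[]
Reconstructed level-order: [3, 20, 12, 25, 11, 24]


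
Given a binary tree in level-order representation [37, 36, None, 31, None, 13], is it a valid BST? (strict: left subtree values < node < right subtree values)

Level-order array: [37, 36, None, 31, None, 13]
Validate using subtree bounds (lo, hi): at each node, require lo < value < hi,
then recurse left with hi=value and right with lo=value.
Preorder trace (stopping at first violation):
  at node 37 with bounds (-inf, +inf): OK
  at node 36 with bounds (-inf, 37): OK
  at node 31 with bounds (-inf, 36): OK
  at node 13 with bounds (-inf, 31): OK
No violation found at any node.
Result: Valid BST


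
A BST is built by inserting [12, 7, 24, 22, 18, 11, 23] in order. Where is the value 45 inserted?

Starting tree (level order): [12, 7, 24, None, 11, 22, None, None, None, 18, 23]
Insertion path: 12 -> 24
Result: insert 45 as right child of 24
Final tree (level order): [12, 7, 24, None, 11, 22, 45, None, None, 18, 23]


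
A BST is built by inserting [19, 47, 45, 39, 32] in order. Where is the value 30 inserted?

Starting tree (level order): [19, None, 47, 45, None, 39, None, 32]
Insertion path: 19 -> 47 -> 45 -> 39 -> 32
Result: insert 30 as left child of 32
Final tree (level order): [19, None, 47, 45, None, 39, None, 32, None, 30]


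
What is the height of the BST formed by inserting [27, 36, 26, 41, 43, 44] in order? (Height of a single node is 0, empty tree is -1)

Insertion order: [27, 36, 26, 41, 43, 44]
Tree (level-order array): [27, 26, 36, None, None, None, 41, None, 43, None, 44]
Compute height bottom-up (empty subtree = -1):
  height(26) = 1 + max(-1, -1) = 0
  height(44) = 1 + max(-1, -1) = 0
  height(43) = 1 + max(-1, 0) = 1
  height(41) = 1 + max(-1, 1) = 2
  height(36) = 1 + max(-1, 2) = 3
  height(27) = 1 + max(0, 3) = 4
Height = 4


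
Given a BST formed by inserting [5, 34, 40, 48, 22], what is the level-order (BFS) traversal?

Tree insertion order: [5, 34, 40, 48, 22]
Tree (level-order array): [5, None, 34, 22, 40, None, None, None, 48]
BFS from the root, enqueuing left then right child of each popped node:
  queue [5] -> pop 5, enqueue [34], visited so far: [5]
  queue [34] -> pop 34, enqueue [22, 40], visited so far: [5, 34]
  queue [22, 40] -> pop 22, enqueue [none], visited so far: [5, 34, 22]
  queue [40] -> pop 40, enqueue [48], visited so far: [5, 34, 22, 40]
  queue [48] -> pop 48, enqueue [none], visited so far: [5, 34, 22, 40, 48]
Result: [5, 34, 22, 40, 48]


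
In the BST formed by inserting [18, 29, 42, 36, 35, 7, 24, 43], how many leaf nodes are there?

Tree built from: [18, 29, 42, 36, 35, 7, 24, 43]
Tree (level-order array): [18, 7, 29, None, None, 24, 42, None, None, 36, 43, 35]
Rule: A leaf has 0 children.
Per-node child counts:
  node 18: 2 child(ren)
  node 7: 0 child(ren)
  node 29: 2 child(ren)
  node 24: 0 child(ren)
  node 42: 2 child(ren)
  node 36: 1 child(ren)
  node 35: 0 child(ren)
  node 43: 0 child(ren)
Matching nodes: [7, 24, 35, 43]
Count of leaf nodes: 4


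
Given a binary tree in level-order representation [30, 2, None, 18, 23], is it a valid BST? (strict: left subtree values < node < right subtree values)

Level-order array: [30, 2, None, 18, 23]
Validate using subtree bounds (lo, hi): at each node, require lo < value < hi,
then recurse left with hi=value and right with lo=value.
Preorder trace (stopping at first violation):
  at node 30 with bounds (-inf, +inf): OK
  at node 2 with bounds (-inf, 30): OK
  at node 18 with bounds (-inf, 2): VIOLATION
Node 18 violates its bound: not (-inf < 18 < 2).
Result: Not a valid BST


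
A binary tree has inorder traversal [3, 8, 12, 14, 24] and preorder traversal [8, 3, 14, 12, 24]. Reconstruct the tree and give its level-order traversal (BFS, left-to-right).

Inorder:  [3, 8, 12, 14, 24]
Preorder: [8, 3, 14, 12, 24]
Algorithm: preorder visits root first, so consume preorder in order;
for each root, split the current inorder slice at that value into
left-subtree inorder and right-subtree inorder, then recurse.
Recursive splits:
  root=8; inorder splits into left=[3], right=[12, 14, 24]
  root=3; inorder splits into left=[], right=[]
  root=14; inorder splits into left=[12], right=[24]
  root=12; inorder splits into left=[], right=[]
  root=24; inorder splits into left=[], right=[]
Reconstructed level-order: [8, 3, 14, 12, 24]


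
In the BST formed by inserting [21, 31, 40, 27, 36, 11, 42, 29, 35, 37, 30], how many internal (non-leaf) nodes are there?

Tree built from: [21, 31, 40, 27, 36, 11, 42, 29, 35, 37, 30]
Tree (level-order array): [21, 11, 31, None, None, 27, 40, None, 29, 36, 42, None, 30, 35, 37]
Rule: An internal node has at least one child.
Per-node child counts:
  node 21: 2 child(ren)
  node 11: 0 child(ren)
  node 31: 2 child(ren)
  node 27: 1 child(ren)
  node 29: 1 child(ren)
  node 30: 0 child(ren)
  node 40: 2 child(ren)
  node 36: 2 child(ren)
  node 35: 0 child(ren)
  node 37: 0 child(ren)
  node 42: 0 child(ren)
Matching nodes: [21, 31, 27, 29, 40, 36]
Count of internal (non-leaf) nodes: 6


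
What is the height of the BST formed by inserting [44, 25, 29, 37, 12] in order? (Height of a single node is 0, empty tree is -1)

Insertion order: [44, 25, 29, 37, 12]
Tree (level-order array): [44, 25, None, 12, 29, None, None, None, 37]
Compute height bottom-up (empty subtree = -1):
  height(12) = 1 + max(-1, -1) = 0
  height(37) = 1 + max(-1, -1) = 0
  height(29) = 1 + max(-1, 0) = 1
  height(25) = 1 + max(0, 1) = 2
  height(44) = 1 + max(2, -1) = 3
Height = 3


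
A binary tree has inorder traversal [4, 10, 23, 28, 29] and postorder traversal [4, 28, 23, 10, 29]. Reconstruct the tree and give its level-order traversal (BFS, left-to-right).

Inorder:   [4, 10, 23, 28, 29]
Postorder: [4, 28, 23, 10, 29]
Algorithm: postorder visits root last, so walk postorder right-to-left;
each value is the root of the current inorder slice — split it at that
value, recurse on the right subtree first, then the left.
Recursive splits:
  root=29; inorder splits into left=[4, 10, 23, 28], right=[]
  root=10; inorder splits into left=[4], right=[23, 28]
  root=23; inorder splits into left=[], right=[28]
  root=28; inorder splits into left=[], right=[]
  root=4; inorder splits into left=[], right=[]
Reconstructed level-order: [29, 10, 4, 23, 28]


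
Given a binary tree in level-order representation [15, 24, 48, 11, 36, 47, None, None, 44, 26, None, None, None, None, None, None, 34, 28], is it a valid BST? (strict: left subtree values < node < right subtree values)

Level-order array: [15, 24, 48, 11, 36, 47, None, None, 44, 26, None, None, None, None, None, None, 34, 28]
Validate using subtree bounds (lo, hi): at each node, require lo < value < hi,
then recurse left with hi=value and right with lo=value.
Preorder trace (stopping at first violation):
  at node 15 with bounds (-inf, +inf): OK
  at node 24 with bounds (-inf, 15): VIOLATION
Node 24 violates its bound: not (-inf < 24 < 15).
Result: Not a valid BST


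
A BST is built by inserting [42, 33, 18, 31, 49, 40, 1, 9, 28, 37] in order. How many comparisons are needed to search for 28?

Search path for 28: 42 -> 33 -> 18 -> 31 -> 28
Found: True
Comparisons: 5


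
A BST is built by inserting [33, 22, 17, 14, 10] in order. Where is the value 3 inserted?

Starting tree (level order): [33, 22, None, 17, None, 14, None, 10]
Insertion path: 33 -> 22 -> 17 -> 14 -> 10
Result: insert 3 as left child of 10
Final tree (level order): [33, 22, None, 17, None, 14, None, 10, None, 3]


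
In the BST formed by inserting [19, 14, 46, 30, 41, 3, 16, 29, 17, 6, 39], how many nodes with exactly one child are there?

Tree built from: [19, 14, 46, 30, 41, 3, 16, 29, 17, 6, 39]
Tree (level-order array): [19, 14, 46, 3, 16, 30, None, None, 6, None, 17, 29, 41, None, None, None, None, None, None, 39]
Rule: These are nodes with exactly 1 non-null child.
Per-node child counts:
  node 19: 2 child(ren)
  node 14: 2 child(ren)
  node 3: 1 child(ren)
  node 6: 0 child(ren)
  node 16: 1 child(ren)
  node 17: 0 child(ren)
  node 46: 1 child(ren)
  node 30: 2 child(ren)
  node 29: 0 child(ren)
  node 41: 1 child(ren)
  node 39: 0 child(ren)
Matching nodes: [3, 16, 46, 41]
Count of nodes with exactly one child: 4


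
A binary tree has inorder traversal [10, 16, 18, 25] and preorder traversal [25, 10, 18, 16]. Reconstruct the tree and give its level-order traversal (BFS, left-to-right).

Inorder:  [10, 16, 18, 25]
Preorder: [25, 10, 18, 16]
Algorithm: preorder visits root first, so consume preorder in order;
for each root, split the current inorder slice at that value into
left-subtree inorder and right-subtree inorder, then recurse.
Recursive splits:
  root=25; inorder splits into left=[10, 16, 18], right=[]
  root=10; inorder splits into left=[], right=[16, 18]
  root=18; inorder splits into left=[16], right=[]
  root=16; inorder splits into left=[], right=[]
Reconstructed level-order: [25, 10, 18, 16]


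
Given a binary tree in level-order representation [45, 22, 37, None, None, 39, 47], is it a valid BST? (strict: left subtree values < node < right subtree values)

Level-order array: [45, 22, 37, None, None, 39, 47]
Validate using subtree bounds (lo, hi): at each node, require lo < value < hi,
then recurse left with hi=value and right with lo=value.
Preorder trace (stopping at first violation):
  at node 45 with bounds (-inf, +inf): OK
  at node 22 with bounds (-inf, 45): OK
  at node 37 with bounds (45, +inf): VIOLATION
Node 37 violates its bound: not (45 < 37 < +inf).
Result: Not a valid BST


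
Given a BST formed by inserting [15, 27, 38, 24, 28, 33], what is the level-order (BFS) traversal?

Tree insertion order: [15, 27, 38, 24, 28, 33]
Tree (level-order array): [15, None, 27, 24, 38, None, None, 28, None, None, 33]
BFS from the root, enqueuing left then right child of each popped node:
  queue [15] -> pop 15, enqueue [27], visited so far: [15]
  queue [27] -> pop 27, enqueue [24, 38], visited so far: [15, 27]
  queue [24, 38] -> pop 24, enqueue [none], visited so far: [15, 27, 24]
  queue [38] -> pop 38, enqueue [28], visited so far: [15, 27, 24, 38]
  queue [28] -> pop 28, enqueue [33], visited so far: [15, 27, 24, 38, 28]
  queue [33] -> pop 33, enqueue [none], visited so far: [15, 27, 24, 38, 28, 33]
Result: [15, 27, 24, 38, 28, 33]


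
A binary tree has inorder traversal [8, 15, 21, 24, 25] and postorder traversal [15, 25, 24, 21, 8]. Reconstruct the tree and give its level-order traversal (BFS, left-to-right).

Inorder:   [8, 15, 21, 24, 25]
Postorder: [15, 25, 24, 21, 8]
Algorithm: postorder visits root last, so walk postorder right-to-left;
each value is the root of the current inorder slice — split it at that
value, recurse on the right subtree first, then the left.
Recursive splits:
  root=8; inorder splits into left=[], right=[15, 21, 24, 25]
  root=21; inorder splits into left=[15], right=[24, 25]
  root=24; inorder splits into left=[], right=[25]
  root=25; inorder splits into left=[], right=[]
  root=15; inorder splits into left=[], right=[]
Reconstructed level-order: [8, 21, 15, 24, 25]


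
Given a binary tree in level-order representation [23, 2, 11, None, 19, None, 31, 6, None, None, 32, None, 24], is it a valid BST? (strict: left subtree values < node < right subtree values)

Level-order array: [23, 2, 11, None, 19, None, 31, 6, None, None, 32, None, 24]
Validate using subtree bounds (lo, hi): at each node, require lo < value < hi,
then recurse left with hi=value and right with lo=value.
Preorder trace (stopping at first violation):
  at node 23 with bounds (-inf, +inf): OK
  at node 2 with bounds (-inf, 23): OK
  at node 19 with bounds (2, 23): OK
  at node 6 with bounds (2, 19): OK
  at node 24 with bounds (6, 19): VIOLATION
Node 24 violates its bound: not (6 < 24 < 19).
Result: Not a valid BST


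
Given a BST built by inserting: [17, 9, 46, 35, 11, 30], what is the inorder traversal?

Tree insertion order: [17, 9, 46, 35, 11, 30]
Tree (level-order array): [17, 9, 46, None, 11, 35, None, None, None, 30]
Inorder traversal: [9, 11, 17, 30, 35, 46]


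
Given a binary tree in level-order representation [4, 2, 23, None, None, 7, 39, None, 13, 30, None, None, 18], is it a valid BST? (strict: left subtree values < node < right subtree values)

Level-order array: [4, 2, 23, None, None, 7, 39, None, 13, 30, None, None, 18]
Validate using subtree bounds (lo, hi): at each node, require lo < value < hi,
then recurse left with hi=value and right with lo=value.
Preorder trace (stopping at first violation):
  at node 4 with bounds (-inf, +inf): OK
  at node 2 with bounds (-inf, 4): OK
  at node 23 with bounds (4, +inf): OK
  at node 7 with bounds (4, 23): OK
  at node 13 with bounds (7, 23): OK
  at node 18 with bounds (13, 23): OK
  at node 39 with bounds (23, +inf): OK
  at node 30 with bounds (23, 39): OK
No violation found at any node.
Result: Valid BST


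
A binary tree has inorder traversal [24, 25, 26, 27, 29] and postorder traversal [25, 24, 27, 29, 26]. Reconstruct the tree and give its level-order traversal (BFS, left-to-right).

Inorder:   [24, 25, 26, 27, 29]
Postorder: [25, 24, 27, 29, 26]
Algorithm: postorder visits root last, so walk postorder right-to-left;
each value is the root of the current inorder slice — split it at that
value, recurse on the right subtree first, then the left.
Recursive splits:
  root=26; inorder splits into left=[24, 25], right=[27, 29]
  root=29; inorder splits into left=[27], right=[]
  root=27; inorder splits into left=[], right=[]
  root=24; inorder splits into left=[], right=[25]
  root=25; inorder splits into left=[], right=[]
Reconstructed level-order: [26, 24, 29, 25, 27]


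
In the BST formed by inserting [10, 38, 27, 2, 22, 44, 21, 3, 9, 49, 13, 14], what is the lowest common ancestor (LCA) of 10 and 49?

Tree insertion order: [10, 38, 27, 2, 22, 44, 21, 3, 9, 49, 13, 14]
Tree (level-order array): [10, 2, 38, None, 3, 27, 44, None, 9, 22, None, None, 49, None, None, 21, None, None, None, 13, None, None, 14]
In a BST, the LCA of p=10, q=49 is the first node v on the
root-to-leaf path with p <= v <= q (go left if both < v, right if both > v).
Walk from root:
  at 10: 10 <= 10 <= 49, this is the LCA
LCA = 10


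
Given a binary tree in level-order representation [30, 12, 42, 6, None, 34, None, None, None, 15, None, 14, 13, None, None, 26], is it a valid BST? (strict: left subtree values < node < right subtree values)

Level-order array: [30, 12, 42, 6, None, 34, None, None, None, 15, None, 14, 13, None, None, 26]
Validate using subtree bounds (lo, hi): at each node, require lo < value < hi,
then recurse left with hi=value and right with lo=value.
Preorder trace (stopping at first violation):
  at node 30 with bounds (-inf, +inf): OK
  at node 12 with bounds (-inf, 30): OK
  at node 6 with bounds (-inf, 12): OK
  at node 42 with bounds (30, +inf): OK
  at node 34 with bounds (30, 42): OK
  at node 15 with bounds (30, 34): VIOLATION
Node 15 violates its bound: not (30 < 15 < 34).
Result: Not a valid BST


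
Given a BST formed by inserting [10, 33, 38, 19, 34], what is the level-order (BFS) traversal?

Tree insertion order: [10, 33, 38, 19, 34]
Tree (level-order array): [10, None, 33, 19, 38, None, None, 34]
BFS from the root, enqueuing left then right child of each popped node:
  queue [10] -> pop 10, enqueue [33], visited so far: [10]
  queue [33] -> pop 33, enqueue [19, 38], visited so far: [10, 33]
  queue [19, 38] -> pop 19, enqueue [none], visited so far: [10, 33, 19]
  queue [38] -> pop 38, enqueue [34], visited so far: [10, 33, 19, 38]
  queue [34] -> pop 34, enqueue [none], visited so far: [10, 33, 19, 38, 34]
Result: [10, 33, 19, 38, 34]


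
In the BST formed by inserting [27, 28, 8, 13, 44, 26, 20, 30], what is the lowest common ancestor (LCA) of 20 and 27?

Tree insertion order: [27, 28, 8, 13, 44, 26, 20, 30]
Tree (level-order array): [27, 8, 28, None, 13, None, 44, None, 26, 30, None, 20]
In a BST, the LCA of p=20, q=27 is the first node v on the
root-to-leaf path with p <= v <= q (go left if both < v, right if both > v).
Walk from root:
  at 27: 20 <= 27 <= 27, this is the LCA
LCA = 27


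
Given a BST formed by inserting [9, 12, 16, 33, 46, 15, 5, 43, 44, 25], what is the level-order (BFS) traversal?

Tree insertion order: [9, 12, 16, 33, 46, 15, 5, 43, 44, 25]
Tree (level-order array): [9, 5, 12, None, None, None, 16, 15, 33, None, None, 25, 46, None, None, 43, None, None, 44]
BFS from the root, enqueuing left then right child of each popped node:
  queue [9] -> pop 9, enqueue [5, 12], visited so far: [9]
  queue [5, 12] -> pop 5, enqueue [none], visited so far: [9, 5]
  queue [12] -> pop 12, enqueue [16], visited so far: [9, 5, 12]
  queue [16] -> pop 16, enqueue [15, 33], visited so far: [9, 5, 12, 16]
  queue [15, 33] -> pop 15, enqueue [none], visited so far: [9, 5, 12, 16, 15]
  queue [33] -> pop 33, enqueue [25, 46], visited so far: [9, 5, 12, 16, 15, 33]
  queue [25, 46] -> pop 25, enqueue [none], visited so far: [9, 5, 12, 16, 15, 33, 25]
  queue [46] -> pop 46, enqueue [43], visited so far: [9, 5, 12, 16, 15, 33, 25, 46]
  queue [43] -> pop 43, enqueue [44], visited so far: [9, 5, 12, 16, 15, 33, 25, 46, 43]
  queue [44] -> pop 44, enqueue [none], visited so far: [9, 5, 12, 16, 15, 33, 25, 46, 43, 44]
Result: [9, 5, 12, 16, 15, 33, 25, 46, 43, 44]


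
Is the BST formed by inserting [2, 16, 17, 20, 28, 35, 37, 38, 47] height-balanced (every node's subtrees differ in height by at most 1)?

Tree (level-order array): [2, None, 16, None, 17, None, 20, None, 28, None, 35, None, 37, None, 38, None, 47]
Definition: a tree is height-balanced if, at every node, |h(left) - h(right)| <= 1 (empty subtree has height -1).
Bottom-up per-node check:
  node 47: h_left=-1, h_right=-1, diff=0 [OK], height=0
  node 38: h_left=-1, h_right=0, diff=1 [OK], height=1
  node 37: h_left=-1, h_right=1, diff=2 [FAIL (|-1-1|=2 > 1)], height=2
  node 35: h_left=-1, h_right=2, diff=3 [FAIL (|-1-2|=3 > 1)], height=3
  node 28: h_left=-1, h_right=3, diff=4 [FAIL (|-1-3|=4 > 1)], height=4
  node 20: h_left=-1, h_right=4, diff=5 [FAIL (|-1-4|=5 > 1)], height=5
  node 17: h_left=-1, h_right=5, diff=6 [FAIL (|-1-5|=6 > 1)], height=6
  node 16: h_left=-1, h_right=6, diff=7 [FAIL (|-1-6|=7 > 1)], height=7
  node 2: h_left=-1, h_right=7, diff=8 [FAIL (|-1-7|=8 > 1)], height=8
Node 37 violates the condition: |-1 - 1| = 2 > 1.
Result: Not balanced


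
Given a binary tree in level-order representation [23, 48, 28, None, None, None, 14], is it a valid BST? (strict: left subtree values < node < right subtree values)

Level-order array: [23, 48, 28, None, None, None, 14]
Validate using subtree bounds (lo, hi): at each node, require lo < value < hi,
then recurse left with hi=value and right with lo=value.
Preorder trace (stopping at first violation):
  at node 23 with bounds (-inf, +inf): OK
  at node 48 with bounds (-inf, 23): VIOLATION
Node 48 violates its bound: not (-inf < 48 < 23).
Result: Not a valid BST


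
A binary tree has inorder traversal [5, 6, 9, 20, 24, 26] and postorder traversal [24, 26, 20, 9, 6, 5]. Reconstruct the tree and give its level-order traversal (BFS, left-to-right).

Inorder:   [5, 6, 9, 20, 24, 26]
Postorder: [24, 26, 20, 9, 6, 5]
Algorithm: postorder visits root last, so walk postorder right-to-left;
each value is the root of the current inorder slice — split it at that
value, recurse on the right subtree first, then the left.
Recursive splits:
  root=5; inorder splits into left=[], right=[6, 9, 20, 24, 26]
  root=6; inorder splits into left=[], right=[9, 20, 24, 26]
  root=9; inorder splits into left=[], right=[20, 24, 26]
  root=20; inorder splits into left=[], right=[24, 26]
  root=26; inorder splits into left=[24], right=[]
  root=24; inorder splits into left=[], right=[]
Reconstructed level-order: [5, 6, 9, 20, 26, 24]


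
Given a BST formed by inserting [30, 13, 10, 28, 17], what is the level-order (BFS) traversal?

Tree insertion order: [30, 13, 10, 28, 17]
Tree (level-order array): [30, 13, None, 10, 28, None, None, 17]
BFS from the root, enqueuing left then right child of each popped node:
  queue [30] -> pop 30, enqueue [13], visited so far: [30]
  queue [13] -> pop 13, enqueue [10, 28], visited so far: [30, 13]
  queue [10, 28] -> pop 10, enqueue [none], visited so far: [30, 13, 10]
  queue [28] -> pop 28, enqueue [17], visited so far: [30, 13, 10, 28]
  queue [17] -> pop 17, enqueue [none], visited so far: [30, 13, 10, 28, 17]
Result: [30, 13, 10, 28, 17]


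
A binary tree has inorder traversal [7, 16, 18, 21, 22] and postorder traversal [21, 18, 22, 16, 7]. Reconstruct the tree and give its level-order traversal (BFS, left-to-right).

Inorder:   [7, 16, 18, 21, 22]
Postorder: [21, 18, 22, 16, 7]
Algorithm: postorder visits root last, so walk postorder right-to-left;
each value is the root of the current inorder slice — split it at that
value, recurse on the right subtree first, then the left.
Recursive splits:
  root=7; inorder splits into left=[], right=[16, 18, 21, 22]
  root=16; inorder splits into left=[], right=[18, 21, 22]
  root=22; inorder splits into left=[18, 21], right=[]
  root=18; inorder splits into left=[], right=[21]
  root=21; inorder splits into left=[], right=[]
Reconstructed level-order: [7, 16, 22, 18, 21]


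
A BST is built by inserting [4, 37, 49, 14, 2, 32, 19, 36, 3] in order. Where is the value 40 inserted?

Starting tree (level order): [4, 2, 37, None, 3, 14, 49, None, None, None, 32, None, None, 19, 36]
Insertion path: 4 -> 37 -> 49
Result: insert 40 as left child of 49
Final tree (level order): [4, 2, 37, None, 3, 14, 49, None, None, None, 32, 40, None, 19, 36]


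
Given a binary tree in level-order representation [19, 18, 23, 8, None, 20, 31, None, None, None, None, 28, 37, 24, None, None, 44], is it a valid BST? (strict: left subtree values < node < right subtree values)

Level-order array: [19, 18, 23, 8, None, 20, 31, None, None, None, None, 28, 37, 24, None, None, 44]
Validate using subtree bounds (lo, hi): at each node, require lo < value < hi,
then recurse left with hi=value and right with lo=value.
Preorder trace (stopping at first violation):
  at node 19 with bounds (-inf, +inf): OK
  at node 18 with bounds (-inf, 19): OK
  at node 8 with bounds (-inf, 18): OK
  at node 23 with bounds (19, +inf): OK
  at node 20 with bounds (19, 23): OK
  at node 31 with bounds (23, +inf): OK
  at node 28 with bounds (23, 31): OK
  at node 24 with bounds (23, 28): OK
  at node 37 with bounds (31, +inf): OK
  at node 44 with bounds (37, +inf): OK
No violation found at any node.
Result: Valid BST


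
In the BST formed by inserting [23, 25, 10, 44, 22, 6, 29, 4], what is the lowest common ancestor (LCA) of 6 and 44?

Tree insertion order: [23, 25, 10, 44, 22, 6, 29, 4]
Tree (level-order array): [23, 10, 25, 6, 22, None, 44, 4, None, None, None, 29]
In a BST, the LCA of p=6, q=44 is the first node v on the
root-to-leaf path with p <= v <= q (go left if both < v, right if both > v).
Walk from root:
  at 23: 6 <= 23 <= 44, this is the LCA
LCA = 23


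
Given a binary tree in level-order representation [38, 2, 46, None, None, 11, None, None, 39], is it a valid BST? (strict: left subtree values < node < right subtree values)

Level-order array: [38, 2, 46, None, None, 11, None, None, 39]
Validate using subtree bounds (lo, hi): at each node, require lo < value < hi,
then recurse left with hi=value and right with lo=value.
Preorder trace (stopping at first violation):
  at node 38 with bounds (-inf, +inf): OK
  at node 2 with bounds (-inf, 38): OK
  at node 46 with bounds (38, +inf): OK
  at node 11 with bounds (38, 46): VIOLATION
Node 11 violates its bound: not (38 < 11 < 46).
Result: Not a valid BST


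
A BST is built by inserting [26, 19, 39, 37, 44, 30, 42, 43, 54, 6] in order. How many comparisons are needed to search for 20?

Search path for 20: 26 -> 19
Found: False
Comparisons: 2


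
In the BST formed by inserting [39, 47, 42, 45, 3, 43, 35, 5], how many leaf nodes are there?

Tree built from: [39, 47, 42, 45, 3, 43, 35, 5]
Tree (level-order array): [39, 3, 47, None, 35, 42, None, 5, None, None, 45, None, None, 43]
Rule: A leaf has 0 children.
Per-node child counts:
  node 39: 2 child(ren)
  node 3: 1 child(ren)
  node 35: 1 child(ren)
  node 5: 0 child(ren)
  node 47: 1 child(ren)
  node 42: 1 child(ren)
  node 45: 1 child(ren)
  node 43: 0 child(ren)
Matching nodes: [5, 43]
Count of leaf nodes: 2


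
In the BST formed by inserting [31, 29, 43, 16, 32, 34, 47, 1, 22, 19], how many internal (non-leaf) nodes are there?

Tree built from: [31, 29, 43, 16, 32, 34, 47, 1, 22, 19]
Tree (level-order array): [31, 29, 43, 16, None, 32, 47, 1, 22, None, 34, None, None, None, None, 19]
Rule: An internal node has at least one child.
Per-node child counts:
  node 31: 2 child(ren)
  node 29: 1 child(ren)
  node 16: 2 child(ren)
  node 1: 0 child(ren)
  node 22: 1 child(ren)
  node 19: 0 child(ren)
  node 43: 2 child(ren)
  node 32: 1 child(ren)
  node 34: 0 child(ren)
  node 47: 0 child(ren)
Matching nodes: [31, 29, 16, 22, 43, 32]
Count of internal (non-leaf) nodes: 6


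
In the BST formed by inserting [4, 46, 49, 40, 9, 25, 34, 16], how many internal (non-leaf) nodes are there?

Tree built from: [4, 46, 49, 40, 9, 25, 34, 16]
Tree (level-order array): [4, None, 46, 40, 49, 9, None, None, None, None, 25, 16, 34]
Rule: An internal node has at least one child.
Per-node child counts:
  node 4: 1 child(ren)
  node 46: 2 child(ren)
  node 40: 1 child(ren)
  node 9: 1 child(ren)
  node 25: 2 child(ren)
  node 16: 0 child(ren)
  node 34: 0 child(ren)
  node 49: 0 child(ren)
Matching nodes: [4, 46, 40, 9, 25]
Count of internal (non-leaf) nodes: 5


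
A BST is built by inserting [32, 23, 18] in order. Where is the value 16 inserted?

Starting tree (level order): [32, 23, None, 18]
Insertion path: 32 -> 23 -> 18
Result: insert 16 as left child of 18
Final tree (level order): [32, 23, None, 18, None, 16]


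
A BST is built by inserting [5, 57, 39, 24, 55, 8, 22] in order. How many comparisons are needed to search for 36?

Search path for 36: 5 -> 57 -> 39 -> 24
Found: False
Comparisons: 4


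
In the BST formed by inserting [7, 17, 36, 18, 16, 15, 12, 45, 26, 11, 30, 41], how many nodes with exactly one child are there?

Tree built from: [7, 17, 36, 18, 16, 15, 12, 45, 26, 11, 30, 41]
Tree (level-order array): [7, None, 17, 16, 36, 15, None, 18, 45, 12, None, None, 26, 41, None, 11, None, None, 30]
Rule: These are nodes with exactly 1 non-null child.
Per-node child counts:
  node 7: 1 child(ren)
  node 17: 2 child(ren)
  node 16: 1 child(ren)
  node 15: 1 child(ren)
  node 12: 1 child(ren)
  node 11: 0 child(ren)
  node 36: 2 child(ren)
  node 18: 1 child(ren)
  node 26: 1 child(ren)
  node 30: 0 child(ren)
  node 45: 1 child(ren)
  node 41: 0 child(ren)
Matching nodes: [7, 16, 15, 12, 18, 26, 45]
Count of nodes with exactly one child: 7


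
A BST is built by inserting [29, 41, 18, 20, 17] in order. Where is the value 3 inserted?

Starting tree (level order): [29, 18, 41, 17, 20]
Insertion path: 29 -> 18 -> 17
Result: insert 3 as left child of 17
Final tree (level order): [29, 18, 41, 17, 20, None, None, 3]


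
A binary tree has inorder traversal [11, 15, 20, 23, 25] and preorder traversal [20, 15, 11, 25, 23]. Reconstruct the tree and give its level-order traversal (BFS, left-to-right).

Inorder:  [11, 15, 20, 23, 25]
Preorder: [20, 15, 11, 25, 23]
Algorithm: preorder visits root first, so consume preorder in order;
for each root, split the current inorder slice at that value into
left-subtree inorder and right-subtree inorder, then recurse.
Recursive splits:
  root=20; inorder splits into left=[11, 15], right=[23, 25]
  root=15; inorder splits into left=[11], right=[]
  root=11; inorder splits into left=[], right=[]
  root=25; inorder splits into left=[23], right=[]
  root=23; inorder splits into left=[], right=[]
Reconstructed level-order: [20, 15, 25, 11, 23]


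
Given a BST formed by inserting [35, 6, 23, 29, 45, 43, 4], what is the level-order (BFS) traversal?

Tree insertion order: [35, 6, 23, 29, 45, 43, 4]
Tree (level-order array): [35, 6, 45, 4, 23, 43, None, None, None, None, 29]
BFS from the root, enqueuing left then right child of each popped node:
  queue [35] -> pop 35, enqueue [6, 45], visited so far: [35]
  queue [6, 45] -> pop 6, enqueue [4, 23], visited so far: [35, 6]
  queue [45, 4, 23] -> pop 45, enqueue [43], visited so far: [35, 6, 45]
  queue [4, 23, 43] -> pop 4, enqueue [none], visited so far: [35, 6, 45, 4]
  queue [23, 43] -> pop 23, enqueue [29], visited so far: [35, 6, 45, 4, 23]
  queue [43, 29] -> pop 43, enqueue [none], visited so far: [35, 6, 45, 4, 23, 43]
  queue [29] -> pop 29, enqueue [none], visited so far: [35, 6, 45, 4, 23, 43, 29]
Result: [35, 6, 45, 4, 23, 43, 29]


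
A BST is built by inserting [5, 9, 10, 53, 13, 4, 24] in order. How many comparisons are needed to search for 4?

Search path for 4: 5 -> 4
Found: True
Comparisons: 2


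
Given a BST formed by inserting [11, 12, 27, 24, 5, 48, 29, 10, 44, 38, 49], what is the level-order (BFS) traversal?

Tree insertion order: [11, 12, 27, 24, 5, 48, 29, 10, 44, 38, 49]
Tree (level-order array): [11, 5, 12, None, 10, None, 27, None, None, 24, 48, None, None, 29, 49, None, 44, None, None, 38]
BFS from the root, enqueuing left then right child of each popped node:
  queue [11] -> pop 11, enqueue [5, 12], visited so far: [11]
  queue [5, 12] -> pop 5, enqueue [10], visited so far: [11, 5]
  queue [12, 10] -> pop 12, enqueue [27], visited so far: [11, 5, 12]
  queue [10, 27] -> pop 10, enqueue [none], visited so far: [11, 5, 12, 10]
  queue [27] -> pop 27, enqueue [24, 48], visited so far: [11, 5, 12, 10, 27]
  queue [24, 48] -> pop 24, enqueue [none], visited so far: [11, 5, 12, 10, 27, 24]
  queue [48] -> pop 48, enqueue [29, 49], visited so far: [11, 5, 12, 10, 27, 24, 48]
  queue [29, 49] -> pop 29, enqueue [44], visited so far: [11, 5, 12, 10, 27, 24, 48, 29]
  queue [49, 44] -> pop 49, enqueue [none], visited so far: [11, 5, 12, 10, 27, 24, 48, 29, 49]
  queue [44] -> pop 44, enqueue [38], visited so far: [11, 5, 12, 10, 27, 24, 48, 29, 49, 44]
  queue [38] -> pop 38, enqueue [none], visited so far: [11, 5, 12, 10, 27, 24, 48, 29, 49, 44, 38]
Result: [11, 5, 12, 10, 27, 24, 48, 29, 49, 44, 38]


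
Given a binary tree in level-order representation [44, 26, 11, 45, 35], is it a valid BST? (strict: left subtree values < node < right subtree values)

Level-order array: [44, 26, 11, 45, 35]
Validate using subtree bounds (lo, hi): at each node, require lo < value < hi,
then recurse left with hi=value and right with lo=value.
Preorder trace (stopping at first violation):
  at node 44 with bounds (-inf, +inf): OK
  at node 26 with bounds (-inf, 44): OK
  at node 45 with bounds (-inf, 26): VIOLATION
Node 45 violates its bound: not (-inf < 45 < 26).
Result: Not a valid BST


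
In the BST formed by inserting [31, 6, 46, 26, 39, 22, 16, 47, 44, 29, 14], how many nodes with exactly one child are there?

Tree built from: [31, 6, 46, 26, 39, 22, 16, 47, 44, 29, 14]
Tree (level-order array): [31, 6, 46, None, 26, 39, 47, 22, 29, None, 44, None, None, 16, None, None, None, None, None, 14]
Rule: These are nodes with exactly 1 non-null child.
Per-node child counts:
  node 31: 2 child(ren)
  node 6: 1 child(ren)
  node 26: 2 child(ren)
  node 22: 1 child(ren)
  node 16: 1 child(ren)
  node 14: 0 child(ren)
  node 29: 0 child(ren)
  node 46: 2 child(ren)
  node 39: 1 child(ren)
  node 44: 0 child(ren)
  node 47: 0 child(ren)
Matching nodes: [6, 22, 16, 39]
Count of nodes with exactly one child: 4


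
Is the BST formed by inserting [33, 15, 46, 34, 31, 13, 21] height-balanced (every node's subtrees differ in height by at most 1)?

Tree (level-order array): [33, 15, 46, 13, 31, 34, None, None, None, 21]
Definition: a tree is height-balanced if, at every node, |h(left) - h(right)| <= 1 (empty subtree has height -1).
Bottom-up per-node check:
  node 13: h_left=-1, h_right=-1, diff=0 [OK], height=0
  node 21: h_left=-1, h_right=-1, diff=0 [OK], height=0
  node 31: h_left=0, h_right=-1, diff=1 [OK], height=1
  node 15: h_left=0, h_right=1, diff=1 [OK], height=2
  node 34: h_left=-1, h_right=-1, diff=0 [OK], height=0
  node 46: h_left=0, h_right=-1, diff=1 [OK], height=1
  node 33: h_left=2, h_right=1, diff=1 [OK], height=3
All nodes satisfy the balance condition.
Result: Balanced


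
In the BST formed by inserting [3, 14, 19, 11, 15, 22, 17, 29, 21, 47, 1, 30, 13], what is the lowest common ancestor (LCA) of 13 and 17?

Tree insertion order: [3, 14, 19, 11, 15, 22, 17, 29, 21, 47, 1, 30, 13]
Tree (level-order array): [3, 1, 14, None, None, 11, 19, None, 13, 15, 22, None, None, None, 17, 21, 29, None, None, None, None, None, 47, 30]
In a BST, the LCA of p=13, q=17 is the first node v on the
root-to-leaf path with p <= v <= q (go left if both < v, right if both > v).
Walk from root:
  at 3: both 13 and 17 > 3, go right
  at 14: 13 <= 14 <= 17, this is the LCA
LCA = 14


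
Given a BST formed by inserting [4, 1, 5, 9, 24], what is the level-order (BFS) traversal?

Tree insertion order: [4, 1, 5, 9, 24]
Tree (level-order array): [4, 1, 5, None, None, None, 9, None, 24]
BFS from the root, enqueuing left then right child of each popped node:
  queue [4] -> pop 4, enqueue [1, 5], visited so far: [4]
  queue [1, 5] -> pop 1, enqueue [none], visited so far: [4, 1]
  queue [5] -> pop 5, enqueue [9], visited so far: [4, 1, 5]
  queue [9] -> pop 9, enqueue [24], visited so far: [4, 1, 5, 9]
  queue [24] -> pop 24, enqueue [none], visited so far: [4, 1, 5, 9, 24]
Result: [4, 1, 5, 9, 24]
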